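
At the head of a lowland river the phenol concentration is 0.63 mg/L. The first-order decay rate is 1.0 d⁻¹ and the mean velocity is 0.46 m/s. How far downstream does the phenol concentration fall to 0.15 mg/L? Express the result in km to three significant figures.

57.0 km

From C = C₀·e^(−kt), t = ln(C₀/C)/k = ln(0.63/0.15)/1.0 = 1.435/1.0 = 1.435 d.
Distance = v·t = 0.46 m/s × 1.24e+05 s = 5.704e+04 m = 57.04 km.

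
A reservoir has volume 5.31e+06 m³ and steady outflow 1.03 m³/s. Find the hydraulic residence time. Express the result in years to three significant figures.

0.163 yr

Q = 1.03 m³/s × 3.156e+07 s/yr = 3.25e+07 m³/yr.
Hydraulic residence time τ = V/Q = 5.31e+06/3.25e+07 = 0.1634 yr.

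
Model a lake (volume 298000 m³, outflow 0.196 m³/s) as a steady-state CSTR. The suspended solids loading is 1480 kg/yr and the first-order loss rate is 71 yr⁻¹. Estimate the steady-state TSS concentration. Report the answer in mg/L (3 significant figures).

0.0541 mg/L

Outflow Q = 0.196 m³/s × 3.156e+07 s/yr = 6.185e+06 m³/yr.
Steady-state CSTR mass balance: W = Q·C + k·V·C, so C = W/(Q + kV).
Q + kV = 6.185e+06 + 71·298000 = 2.734e+07 m³/yr.
C = 1480/2.734e+07 = 5.413e-05 kg/m³ = 0.05413 mg/L.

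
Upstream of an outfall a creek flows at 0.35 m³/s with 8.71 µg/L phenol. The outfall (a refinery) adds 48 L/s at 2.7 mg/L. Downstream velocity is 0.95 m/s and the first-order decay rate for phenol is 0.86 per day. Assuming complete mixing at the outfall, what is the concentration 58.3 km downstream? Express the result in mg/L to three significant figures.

0.181 mg/L

48 L/s = 0.048 m³/s.
8.71 µg/L = 0.00871 mg/L.
After complete mixing, C₀ = (0.048·2.7 + 0.35·0.00871) / 0.398 = 0.3333 mg/L.
Travel time t = 5.83e+04 m / 0.95 m/s = 6.137e+04 s = 0.7103 d.
C = 0.3333·exp(−0.86·0.7103) = 0.3333·0.5429 = 0.1809 mg/L.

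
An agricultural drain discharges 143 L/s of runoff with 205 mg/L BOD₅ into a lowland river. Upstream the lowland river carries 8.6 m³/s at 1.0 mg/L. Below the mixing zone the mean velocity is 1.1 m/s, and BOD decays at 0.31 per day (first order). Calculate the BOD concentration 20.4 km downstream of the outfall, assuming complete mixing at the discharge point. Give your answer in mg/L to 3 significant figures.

4.06 mg/L

143 L/s = 0.143 m³/s.
After complete mixing, C₀ = (0.143·205 + 8.6·1) / 8.743 = 4.337 mg/L.
Travel time t = 2.04e+04 m / 1.1 m/s = 1.855e+04 s = 0.2146 d.
C = 4.337·exp(−0.31·0.2146) = 4.337·0.9356 = 4.057 mg/L.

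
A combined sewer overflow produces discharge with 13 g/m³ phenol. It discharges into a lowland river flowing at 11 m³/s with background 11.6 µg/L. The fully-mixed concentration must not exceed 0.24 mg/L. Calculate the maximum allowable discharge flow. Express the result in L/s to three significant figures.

11.6 µg/L = 0.0116 mg/L.
Mass balance at complete mixing: C_std·(Q_w + Q_r) = Q_w·C_e + Q_r·C_b.
Rearranging, Q_w = Q_r·(C_std − C_b)/(C_e − C_std) = 11·(0.24 − 0.0116) / (13 − 0.24) = 0.1969 m³/s.
= 196.9 L/s.

197 L/s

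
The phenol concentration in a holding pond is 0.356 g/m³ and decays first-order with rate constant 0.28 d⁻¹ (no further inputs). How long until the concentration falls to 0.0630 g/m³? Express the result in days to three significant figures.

6.18 d

t = ln(C₀/C)/k = ln(0.356/0.0630)/0.28 = 1.732/0.28 = 6.185 d.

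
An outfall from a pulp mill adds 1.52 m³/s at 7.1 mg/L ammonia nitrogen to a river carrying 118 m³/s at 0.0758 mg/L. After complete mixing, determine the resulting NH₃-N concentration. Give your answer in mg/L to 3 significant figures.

0.165 mg/L

Conservation of mass across the mixing zone: C = (1.52·7.1 + 118·0.0758) / (1.52 + 118) = 19.74/119.5 = 0.1651 mg/L.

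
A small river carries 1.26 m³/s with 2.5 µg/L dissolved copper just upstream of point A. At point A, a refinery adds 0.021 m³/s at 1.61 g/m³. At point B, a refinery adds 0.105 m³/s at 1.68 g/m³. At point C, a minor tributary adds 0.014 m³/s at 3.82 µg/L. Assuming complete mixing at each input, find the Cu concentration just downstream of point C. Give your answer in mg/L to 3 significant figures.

0.152 mg/L

2.5 µg/L = 0.0025 mg/L.
After input A: C = (1.26·0.0025 + 0.021·1.61) / 1.281 = 0.02885 mg/L.
After input B: C = (1.281·0.02885 + 0.105·1.68) / 1.386 = 0.1539 mg/L.
3.82 µg/L = 0.00382 mg/L.
After input C: C = (1.386·0.1539 + 0.014·0.00382) / 1.4 = 0.1524 mg/L.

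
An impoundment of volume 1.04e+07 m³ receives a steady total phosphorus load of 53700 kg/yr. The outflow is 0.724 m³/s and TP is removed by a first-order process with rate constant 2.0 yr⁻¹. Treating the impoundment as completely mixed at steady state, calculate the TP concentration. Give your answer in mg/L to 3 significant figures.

Outflow Q = 0.724 m³/s × 3.156e+07 s/yr = 2.285e+07 m³/yr.
Steady-state CSTR mass balance: W = Q·C + k·V·C, so C = W/(Q + kV).
Q + kV = 2.285e+07 + 2.0·1.04e+07 = 4.365e+07 m³/yr.
C = 53700/4.365e+07 = 0.00123 kg/m³ = 1.23 mg/L.

1.23 mg/L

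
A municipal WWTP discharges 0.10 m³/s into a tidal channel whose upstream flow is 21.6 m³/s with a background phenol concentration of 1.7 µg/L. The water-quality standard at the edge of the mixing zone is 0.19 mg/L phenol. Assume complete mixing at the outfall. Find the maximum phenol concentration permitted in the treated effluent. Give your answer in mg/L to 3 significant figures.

40.9 mg/L

1.7 µg/L = 0.0017 mg/L.
Mass balance: 0.19·21.7 = 0.1·Cₑ + 21.6·0.0017.
Cₑ = (4.123 − 0.03672) / 0.1 = 40.86 mg/L.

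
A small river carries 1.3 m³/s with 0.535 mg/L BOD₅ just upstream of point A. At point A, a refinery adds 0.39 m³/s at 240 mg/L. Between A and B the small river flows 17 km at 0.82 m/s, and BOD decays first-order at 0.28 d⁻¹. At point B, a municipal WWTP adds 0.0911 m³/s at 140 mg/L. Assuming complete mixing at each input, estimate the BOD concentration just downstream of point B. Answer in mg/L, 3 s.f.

56.7 mg/L

After input A: C = (1.3·0.535 + 0.39·240) / 1.69 = 55.8 mg/L.
Over the 17 km reach to input B (t = 2.073e+04 s = 0.24 d), decay gives C = 55.8·exp(−0.28·0.24) = 52.17 mg/L.
After input B: C = (1.69·52.17 + 0.0911·140) / 1.781 = 56.66 mg/L.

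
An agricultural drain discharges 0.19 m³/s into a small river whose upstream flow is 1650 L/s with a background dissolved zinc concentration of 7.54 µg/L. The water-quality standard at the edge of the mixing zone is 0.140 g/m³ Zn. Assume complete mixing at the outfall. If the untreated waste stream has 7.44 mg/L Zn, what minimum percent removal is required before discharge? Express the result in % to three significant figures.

82.7 %

1650 L/s = 1.65 m³/s.
7.54 µg/L = 0.00754 mg/L.
Mass balance: 0.14·1.84 = 0.19·Cₑ + 1.65·0.00754.
Cₑ = (0.2576 − 0.01244) / 0.19 = 1.29 mg/L.
Required removal = 1 − 1.29/7.44 = 82.66 %.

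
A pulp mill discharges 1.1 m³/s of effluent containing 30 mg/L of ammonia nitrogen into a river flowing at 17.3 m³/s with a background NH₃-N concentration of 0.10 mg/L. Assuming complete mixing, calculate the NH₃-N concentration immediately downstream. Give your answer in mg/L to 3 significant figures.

Flow-weighted mixing gives C = (1.1·30 + 17.3·0.1) / (1.1 + 17.3) = 34.73/18.4 = 1.887 mg/L.

1.89 mg/L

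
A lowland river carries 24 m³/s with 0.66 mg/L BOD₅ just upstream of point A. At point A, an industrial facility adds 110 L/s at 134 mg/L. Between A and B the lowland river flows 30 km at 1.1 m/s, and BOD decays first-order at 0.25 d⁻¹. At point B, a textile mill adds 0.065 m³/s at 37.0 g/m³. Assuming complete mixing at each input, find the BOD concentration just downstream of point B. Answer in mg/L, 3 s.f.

1.27 mg/L

110 L/s = 0.11 m³/s.
After input A: C = (24·0.66 + 0.11·134) / 24.11 = 1.268 mg/L.
Over the 30 km reach to input B (t = 2.727e+04 s = 0.3157 d), decay gives C = 1.268·exp(−0.25·0.3157) = 1.172 mg/L.
After input B: C = (24.11·1.172 + 0.065·37) / 24.18 = 1.268 mg/L.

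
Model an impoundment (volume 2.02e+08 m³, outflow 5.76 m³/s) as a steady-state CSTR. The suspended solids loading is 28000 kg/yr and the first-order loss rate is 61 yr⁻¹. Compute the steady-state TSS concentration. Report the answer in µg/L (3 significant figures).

Outflow Q = 5.76 m³/s × 3.156e+07 s/yr = 1.818e+08 m³/yr.
Steady-state CSTR mass balance: W = Q·C + k·V·C, so C = W/(Q + kV).
Q + kV = 1.818e+08 + 61·2.02e+08 = 1.25e+10 m³/yr.
C = 28000/1.25e+10 = 2.239e-06 kg/m³ = 0.002239 mg/L = 2.239 µg/L.

2.24 µg/L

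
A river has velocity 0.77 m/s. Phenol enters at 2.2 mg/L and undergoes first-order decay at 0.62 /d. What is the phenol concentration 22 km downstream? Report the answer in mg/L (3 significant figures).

Travel time t = 22 km / 0.77 m/s = 2.2e+04/0.77 = 2.857e+04 s = 0.3307 d.
First-order decay: C = 2.2·exp(−0.62·0.3307) = 2.2·0.8146 = 1.792 mg/L.

1.79 mg/L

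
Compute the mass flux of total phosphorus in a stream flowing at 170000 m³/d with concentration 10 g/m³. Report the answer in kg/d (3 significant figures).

170000 m³/d = 1.968 m³/s.
Mass flux = Q·C = 1.968 m³/s × 10 g/m³ = 19.68 g/s.
= 19.68 g/s × 86.4 = 1700 kg/d.

1700 kg/d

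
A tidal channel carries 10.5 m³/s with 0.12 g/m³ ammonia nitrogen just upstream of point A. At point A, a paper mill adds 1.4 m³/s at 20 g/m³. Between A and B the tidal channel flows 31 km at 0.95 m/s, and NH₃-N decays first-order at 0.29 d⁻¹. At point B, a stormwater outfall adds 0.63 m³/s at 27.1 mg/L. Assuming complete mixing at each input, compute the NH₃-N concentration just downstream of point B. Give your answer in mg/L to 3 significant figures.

After input A: C = (10.5·0.12 + 1.4·20) / 11.9 = 2.459 mg/L.
Over the 31 km reach to input B (t = 3.263e+04 s = 0.3777 d), decay gives C = 2.459·exp(−0.29·0.3777) = 2.204 mg/L.
After input B: C = (11.9·2.204 + 0.63·27.1) / 12.53 = 3.456 mg/L.

3.46 mg/L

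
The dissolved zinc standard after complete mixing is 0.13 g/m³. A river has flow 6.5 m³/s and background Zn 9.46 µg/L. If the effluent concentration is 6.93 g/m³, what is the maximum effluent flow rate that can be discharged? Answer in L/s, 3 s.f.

9.46 µg/L = 0.00946 mg/L.
Mass balance at complete mixing: C_std·(Q_w + Q_r) = Q_w·C_e + Q_r·C_b.
Rearranging, Q_w = Q_r·(C_std − C_b)/(C_e − C_std) = 6.5·(0.13 − 0.00946) / (6.93 − 0.13) = 0.1152 m³/s.
= 115.2 L/s.

115 L/s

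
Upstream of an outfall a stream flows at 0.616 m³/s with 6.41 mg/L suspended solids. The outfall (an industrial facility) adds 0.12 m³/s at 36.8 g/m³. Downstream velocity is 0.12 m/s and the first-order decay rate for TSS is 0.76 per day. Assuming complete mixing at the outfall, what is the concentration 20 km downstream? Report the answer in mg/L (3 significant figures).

2.62 mg/L

After complete mixing, C₀ = (0.12·36.8 + 0.616·6.41) / 0.736 = 11.36 mg/L.
Travel time t = 2e+04 m / 0.12 m/s = 1.667e+05 s = 1.929 d.
C = 11.36·exp(−0.76·1.929) = 11.36·0.2308 = 2.623 mg/L.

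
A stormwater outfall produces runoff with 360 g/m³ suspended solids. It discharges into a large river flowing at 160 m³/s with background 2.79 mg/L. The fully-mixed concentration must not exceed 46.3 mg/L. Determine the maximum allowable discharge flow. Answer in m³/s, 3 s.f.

22.2 m³/s

Mass balance at complete mixing: C_std·(Q_w + Q_r) = Q_w·C_e + Q_r·C_b.
Rearranging, Q_w = Q_r·(C_std − C_b)/(C_e − C_std) = 160·(46.3 − 2.79) / (360 − 46.3) = 22.19 m³/s.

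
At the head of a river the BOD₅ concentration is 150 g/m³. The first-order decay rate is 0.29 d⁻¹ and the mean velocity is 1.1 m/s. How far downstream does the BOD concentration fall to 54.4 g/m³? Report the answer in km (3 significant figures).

From C = C₀·e^(−kt), t = ln(C₀/C)/k = ln(150/54.4)/0.29 = 1.014/0.29 = 3.497 d.
Distance = v·t = 1.1 m/s × 3.022e+05 s = 3.324e+05 m = 332.4 km.

332 km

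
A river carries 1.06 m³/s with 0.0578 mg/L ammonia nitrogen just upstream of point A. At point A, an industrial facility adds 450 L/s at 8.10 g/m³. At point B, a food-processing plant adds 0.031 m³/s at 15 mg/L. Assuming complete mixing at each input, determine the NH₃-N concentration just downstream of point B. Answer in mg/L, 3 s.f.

450 L/s = 0.45 m³/s.
After input A: C = (1.06·0.0578 + 0.45·8.1) / 1.51 = 2.454 mg/L.
After input B: C = (1.51·2.454 + 0.031·15) / 1.541 = 2.707 mg/L.

2.71 mg/L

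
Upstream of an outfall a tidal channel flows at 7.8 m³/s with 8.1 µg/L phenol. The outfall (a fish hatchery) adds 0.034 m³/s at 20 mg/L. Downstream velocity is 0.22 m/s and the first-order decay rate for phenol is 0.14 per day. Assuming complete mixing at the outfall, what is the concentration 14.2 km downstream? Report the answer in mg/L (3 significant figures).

0.0854 mg/L

8.1 µg/L = 0.0081 mg/L.
After complete mixing, C₀ = (0.034·20 + 7.8·0.0081) / 7.834 = 0.09487 mg/L.
Travel time t = 1.42e+04 m / 0.22 m/s = 6.455e+04 s = 0.7471 d.
C = 0.09487·exp(−0.14·0.7471) = 0.09487·0.9007 = 0.08545 mg/L.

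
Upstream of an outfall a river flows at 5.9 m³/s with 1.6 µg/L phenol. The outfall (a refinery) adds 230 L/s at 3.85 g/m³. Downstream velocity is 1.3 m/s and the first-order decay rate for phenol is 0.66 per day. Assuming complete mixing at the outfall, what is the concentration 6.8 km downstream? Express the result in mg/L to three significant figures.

0.140 mg/L

230 L/s = 0.23 m³/s.
1.6 µg/L = 0.0016 mg/L.
After complete mixing, C₀ = (0.23·3.85 + 5.9·0.0016) / 6.13 = 0.146 mg/L.
Travel time t = 6800 m / 1.3 m/s = 5231 s = 0.06054 d.
C = 0.146·exp(−0.66·0.06054) = 0.146·0.9608 = 0.1403 mg/L.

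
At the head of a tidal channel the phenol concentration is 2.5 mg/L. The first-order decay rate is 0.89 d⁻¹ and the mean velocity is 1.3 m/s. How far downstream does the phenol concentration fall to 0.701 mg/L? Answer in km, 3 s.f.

160 km

From C = C₀·e^(−kt), t = ln(C₀/C)/k = ln(2.5/0.701)/0.89 = 1.272/0.89 = 1.429 d.
Distance = v·t = 1.3 m/s × 1.234e+05 s = 1.605e+05 m = 160.5 km.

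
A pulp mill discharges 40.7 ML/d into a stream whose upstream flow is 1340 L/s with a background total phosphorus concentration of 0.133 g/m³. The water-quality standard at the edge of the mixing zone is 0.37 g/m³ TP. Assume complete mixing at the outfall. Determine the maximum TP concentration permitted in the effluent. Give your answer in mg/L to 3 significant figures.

1.04 mg/L

40.7 ML/d = 0.4711 m³/s.
1340 L/s = 1.34 m³/s.
Mass balance: 0.37·1.811 = 0.4711·Cₑ + 1.34·0.133.
Cₑ = (0.6701 − 0.1782) / 0.4711 = 1.044 mg/L.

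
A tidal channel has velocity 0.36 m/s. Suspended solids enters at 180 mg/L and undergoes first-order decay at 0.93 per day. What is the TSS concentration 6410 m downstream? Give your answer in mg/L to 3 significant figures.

Travel time t = 6410 m / 0.36 m/s = 6410/0.36 = 1.781e+04 s = 0.2061 d.
First-order decay: C = 180·exp(−0.93·0.2061) = 180·0.8256 = 148.6 mg/L.

149 mg/L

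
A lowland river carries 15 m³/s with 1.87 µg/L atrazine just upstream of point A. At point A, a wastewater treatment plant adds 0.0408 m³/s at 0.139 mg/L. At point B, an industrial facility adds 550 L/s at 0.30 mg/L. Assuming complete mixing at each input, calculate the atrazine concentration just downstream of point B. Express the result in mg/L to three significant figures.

1.87 µg/L = 0.00187 mg/L.
After input A: C = (15·0.00187 + 0.0408·0.139) / 15.04 = 0.002242 mg/L.
550 L/s = 0.55 m³/s.
After input B: C = (15.04·0.002242 + 0.55·0.3) / 15.59 = 0.01275 mg/L.

0.0127 mg/L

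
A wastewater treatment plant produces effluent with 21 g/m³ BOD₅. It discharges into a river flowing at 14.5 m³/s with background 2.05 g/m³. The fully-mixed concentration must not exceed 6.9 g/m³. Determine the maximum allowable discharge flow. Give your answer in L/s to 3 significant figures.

4990 L/s

Mass balance at complete mixing: C_std·(Q_w + Q_r) = Q_w·C_e + Q_r·C_b.
Rearranging, Q_w = Q_r·(C_std − C_b)/(C_e − C_std) = 14.5·(6.9 − 2.05) / (21 − 6.9) = 4.988 m³/s.
= 4988 L/s.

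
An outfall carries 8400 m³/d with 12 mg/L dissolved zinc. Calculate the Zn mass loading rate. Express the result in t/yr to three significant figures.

36.8 t/yr

8400 m³/d = 0.09722 m³/s.
Mass flux = Q·C = 0.09722 m³/s × 12 g/m³ = 1.167 g/s.
= 1.167 g/s × 31.56 = 36.82 t/yr.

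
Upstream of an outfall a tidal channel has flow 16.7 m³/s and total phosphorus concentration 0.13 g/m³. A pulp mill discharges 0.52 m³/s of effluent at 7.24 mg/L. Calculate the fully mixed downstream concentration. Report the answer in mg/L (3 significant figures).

0.345 mg/L

Flow-weighted mixing gives C = (0.52·7.24 + 16.7·0.13) / (0.52 + 16.7) = 5.936/17.22 = 0.3447 mg/L.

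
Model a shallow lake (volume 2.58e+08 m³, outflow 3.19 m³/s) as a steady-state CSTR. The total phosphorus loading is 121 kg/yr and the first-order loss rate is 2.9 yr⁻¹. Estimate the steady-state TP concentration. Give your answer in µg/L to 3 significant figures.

Outflow Q = 3.19 m³/s × 3.156e+07 s/yr = 1.007e+08 m³/yr.
Steady-state CSTR mass balance: W = Q·C + k·V·C, so C = W/(Q + kV).
Q + kV = 1.007e+08 + 2.9·2.58e+08 = 8.489e+08 m³/yr.
C = 121/8.489e+08 = 1.425e-07 kg/m³ = 0.0001425 mg/L = 0.1425 µg/L.

0.143 µg/L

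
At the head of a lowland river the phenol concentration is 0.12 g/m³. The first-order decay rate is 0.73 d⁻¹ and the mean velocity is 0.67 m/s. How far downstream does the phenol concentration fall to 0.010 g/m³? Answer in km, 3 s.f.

197 km

From C = C₀·e^(−kt), t = ln(C₀/C)/k = ln(0.12/0.010)/0.73 = 2.485/0.73 = 3.404 d.
Distance = v·t = 0.67 m/s × 2.941e+05 s = 1.97e+05 m = 197 km.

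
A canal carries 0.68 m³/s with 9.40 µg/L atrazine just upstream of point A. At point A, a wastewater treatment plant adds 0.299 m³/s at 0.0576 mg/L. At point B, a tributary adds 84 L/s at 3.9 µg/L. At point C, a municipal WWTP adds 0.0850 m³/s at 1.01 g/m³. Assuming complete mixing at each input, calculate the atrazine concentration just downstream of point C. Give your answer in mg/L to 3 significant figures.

0.0956 mg/L

9.40 µg/L = 0.0094 mg/L.
After input A: C = (0.68·0.0094 + 0.299·0.0576) / 0.979 = 0.02412 mg/L.
84 L/s = 0.084 m³/s.
3.9 µg/L = 0.0039 mg/L.
After input B: C = (0.979·0.02412 + 0.084·0.0039) / 1.063 = 0.02252 mg/L.
After input C: C = (1.063·0.02252 + 0.085·1.01) / 1.148 = 0.09564 mg/L.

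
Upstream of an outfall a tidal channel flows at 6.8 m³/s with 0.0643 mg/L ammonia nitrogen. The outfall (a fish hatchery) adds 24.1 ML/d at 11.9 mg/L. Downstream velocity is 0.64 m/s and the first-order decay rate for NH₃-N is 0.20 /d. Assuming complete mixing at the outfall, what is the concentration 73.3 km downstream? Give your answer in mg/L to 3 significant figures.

24.1 ML/d = 0.2789 m³/s.
After complete mixing, C₀ = (0.2789·11.9 + 6.8·0.0643) / 7.079 = 0.5307 mg/L.
Travel time t = 7.33e+04 m / 0.64 m/s = 1.145e+05 s = 1.326 d.
C = 0.5307·exp(−0.20·1.326) = 0.5307·0.7671 = 0.4071 mg/L.

0.407 mg/L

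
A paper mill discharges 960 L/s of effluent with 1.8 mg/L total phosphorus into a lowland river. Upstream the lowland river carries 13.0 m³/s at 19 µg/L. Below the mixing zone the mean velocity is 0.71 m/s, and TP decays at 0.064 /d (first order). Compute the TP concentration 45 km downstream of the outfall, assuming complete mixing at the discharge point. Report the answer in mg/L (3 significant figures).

0.135 mg/L

960 L/s = 0.96 m³/s.
19 µg/L = 0.019 mg/L.
After complete mixing, C₀ = (0.96·1.8 + 13·0.019) / 13.96 = 0.1415 mg/L.
Travel time t = 4.5e+04 m / 0.71 m/s = 6.338e+04 s = 0.7336 d.
C = 0.1415·exp(−0.064·0.7336) = 0.1415·0.9541 = 0.135 mg/L.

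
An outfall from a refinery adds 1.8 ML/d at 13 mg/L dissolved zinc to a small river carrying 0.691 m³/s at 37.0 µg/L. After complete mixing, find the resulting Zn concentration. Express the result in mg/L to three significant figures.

1.8 ML/d = 0.02083 m³/s.
37.0 µg/L = 0.037 mg/L.
By mass balance at complete mixing, C = (0.02083·13 + 0.691·0.037) / (0.02083 + 0.691) = 0.2964/0.7118 = 0.4164 mg/L.

0.416 mg/L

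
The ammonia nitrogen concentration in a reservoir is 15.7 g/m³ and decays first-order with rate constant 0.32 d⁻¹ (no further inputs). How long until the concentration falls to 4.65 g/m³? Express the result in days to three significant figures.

t = ln(C₀/C)/k = ln(15.7/4.65)/0.32 = 1.217/0.32 = 3.802 d.

3.80 d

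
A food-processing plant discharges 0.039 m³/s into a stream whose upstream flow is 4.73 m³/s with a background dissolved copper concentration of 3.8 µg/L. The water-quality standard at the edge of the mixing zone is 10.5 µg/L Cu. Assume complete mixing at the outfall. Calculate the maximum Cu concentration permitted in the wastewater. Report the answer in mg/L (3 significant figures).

0.823 mg/L

3.8 µg/L = 0.0038 mg/L.
10.5 µg/L = 0.0105 mg/L.
Mass balance: 0.0105·4.769 = 0.039·Cₑ + 4.73·0.0038.
Cₑ = (0.05007 − 0.01797) / 0.039 = 0.8231 mg/L.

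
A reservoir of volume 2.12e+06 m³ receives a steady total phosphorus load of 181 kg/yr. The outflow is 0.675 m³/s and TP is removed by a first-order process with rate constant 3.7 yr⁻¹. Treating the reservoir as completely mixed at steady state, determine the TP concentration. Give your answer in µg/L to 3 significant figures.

Outflow Q = 0.675 m³/s × 3.156e+07 s/yr = 2.13e+07 m³/yr.
Steady-state CSTR mass balance: W = Q·C + k·V·C, so C = W/(Q + kV).
Q + kV = 2.13e+07 + 3.7·2.12e+06 = 2.915e+07 m³/yr.
C = 181/2.915e+07 = 6.21e-06 kg/m³ = 0.00621 mg/L = 6.21 µg/L.

6.21 µg/L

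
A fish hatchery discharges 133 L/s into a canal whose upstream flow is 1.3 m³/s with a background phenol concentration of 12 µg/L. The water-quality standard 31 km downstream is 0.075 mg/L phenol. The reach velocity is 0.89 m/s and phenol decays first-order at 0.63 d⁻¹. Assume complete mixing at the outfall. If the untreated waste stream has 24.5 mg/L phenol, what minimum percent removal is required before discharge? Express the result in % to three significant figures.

133 L/s = 0.133 m³/s.
12 µg/L = 0.012 mg/L.
Travel time to the compliance point: t = 3.1e+04/0.89 = 3.483e+04 s = 0.4031 d; decay factor exp(−0.63·0.4031) = 0.7757.
So the concentration just after mixing may be at most 0.075/0.7757 = 0.09669 mg/L.
Mass balance: 0.09669·1.433 = 0.133·Cₑ + 1.3·0.012.
Cₑ = (0.1386 − 0.0156) / 0.133 = 0.9244 mg/L.
Required removal = 1 − 0.9244/24.5 = 96.23 %.

96.2 %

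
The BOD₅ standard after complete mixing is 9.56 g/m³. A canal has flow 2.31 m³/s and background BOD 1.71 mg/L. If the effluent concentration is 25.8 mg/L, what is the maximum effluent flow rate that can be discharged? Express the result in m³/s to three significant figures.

Mass balance at complete mixing: C_std·(Q_w + Q_r) = Q_w·C_e + Q_r·C_b.
Rearranging, Q_w = Q_r·(C_std − C_b)/(C_e − C_std) = 2.31·(9.56 − 1.71) / (25.8 − 9.56) = 1.117 m³/s.

1.12 m³/s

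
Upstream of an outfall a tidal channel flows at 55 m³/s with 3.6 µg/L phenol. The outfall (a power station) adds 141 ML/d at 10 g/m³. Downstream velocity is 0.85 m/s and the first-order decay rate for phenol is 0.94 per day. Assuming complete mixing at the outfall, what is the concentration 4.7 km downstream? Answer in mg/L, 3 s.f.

0.275 mg/L

141 ML/d = 1.632 m³/s.
3.6 µg/L = 0.0036 mg/L.
After complete mixing, C₀ = (1.632·10 + 55·0.0036) / 56.63 = 0.2917 mg/L.
Travel time t = 4700 m / 0.85 m/s = 5529 s = 0.064 d.
C = 0.2917·exp(−0.94·0.064) = 0.2917·0.9416 = 0.2746 mg/L.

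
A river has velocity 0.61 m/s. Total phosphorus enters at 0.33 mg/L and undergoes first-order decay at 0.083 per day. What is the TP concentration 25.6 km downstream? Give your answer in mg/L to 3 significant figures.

Travel time t = 25.6 km / 0.61 m/s = 2.56e+04/0.61 = 4.197e+04 s = 0.4857 d.
First-order decay: C = 0.33·exp(−0.083·0.4857) = 0.33·0.9605 = 0.317 mg/L.

0.317 mg/L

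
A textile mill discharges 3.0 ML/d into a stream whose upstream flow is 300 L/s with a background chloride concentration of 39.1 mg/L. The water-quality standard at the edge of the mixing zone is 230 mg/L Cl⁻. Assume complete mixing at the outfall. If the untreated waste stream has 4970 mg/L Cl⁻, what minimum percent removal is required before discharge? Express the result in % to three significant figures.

62.2 %

3.0 ML/d = 0.03472 m³/s.
300 L/s = 0.3 m³/s.
Mass balance: 230·0.3347 = 0.03472·Cₑ + 0.3·39.1.
Cₑ = (76.99 − 11.73) / 0.03472 = 1879 mg/L.
Required removal = 1 − 1879/4970 = 62.19 %.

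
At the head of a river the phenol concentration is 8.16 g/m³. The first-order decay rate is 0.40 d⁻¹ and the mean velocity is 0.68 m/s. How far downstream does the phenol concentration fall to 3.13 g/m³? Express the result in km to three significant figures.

From C = C₀·e^(−kt), t = ln(C₀/C)/k = ln(8.16/3.13)/0.40 = 0.9582/0.40 = 2.396 d.
Distance = v·t = 0.68 m/s × 2.07e+05 s = 1.407e+05 m = 140.7 km.

141 km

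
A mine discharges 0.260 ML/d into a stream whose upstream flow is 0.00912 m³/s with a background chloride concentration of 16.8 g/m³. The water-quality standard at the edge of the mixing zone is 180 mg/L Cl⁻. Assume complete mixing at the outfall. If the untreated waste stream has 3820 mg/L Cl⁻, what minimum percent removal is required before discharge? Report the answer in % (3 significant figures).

0.260 ML/d = 0.003009 m³/s.
Mass balance: 180·0.01213 = 0.003009·Cₑ + 0.00912·16.8.
Cₑ = (2.183 − 0.1532) / 0.003009 = 674.6 mg/L.
Required removal = 1 − 674.6/3820 = 82.34 %.

82.3 %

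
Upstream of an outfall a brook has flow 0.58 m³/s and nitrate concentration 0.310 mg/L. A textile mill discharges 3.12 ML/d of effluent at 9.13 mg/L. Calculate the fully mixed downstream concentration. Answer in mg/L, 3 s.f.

3.12 ML/d = 0.03611 m³/s.
By mass balance at complete mixing, C = (0.03611·9.13 + 0.58·0.31) / (0.03611 + 0.58) = 0.5095/0.6161 = 0.827 mg/L.

0.827 mg/L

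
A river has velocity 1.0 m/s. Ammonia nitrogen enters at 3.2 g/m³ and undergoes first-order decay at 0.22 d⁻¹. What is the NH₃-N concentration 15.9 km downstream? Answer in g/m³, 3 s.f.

3.07 g/m³

Travel time t = 15.9 km / 1.0 m/s = 1.59e+04/1.0 = 1.59e+04 s = 0.184 d.
First-order decay: C = 3.2·exp(−0.22·0.184) = 3.2·0.9603 = 3.073 g/m³.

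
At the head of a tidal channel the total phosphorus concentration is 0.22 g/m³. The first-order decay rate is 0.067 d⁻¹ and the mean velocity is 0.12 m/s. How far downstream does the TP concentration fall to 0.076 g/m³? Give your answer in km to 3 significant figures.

From C = C₀·e^(−kt), t = ln(C₀/C)/k = ln(0.22/0.076)/0.067 = 1.063/0.067 = 15.86 d.
Distance = v·t = 0.12 m/s × 1.371e+06 s = 1.645e+05 m = 164.5 km.

164 km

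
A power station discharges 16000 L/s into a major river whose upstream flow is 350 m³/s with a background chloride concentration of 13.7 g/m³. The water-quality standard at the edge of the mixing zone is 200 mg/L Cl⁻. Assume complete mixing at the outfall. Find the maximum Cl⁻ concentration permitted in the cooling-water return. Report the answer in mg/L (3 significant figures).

4280 mg/L

16000 L/s = 16 m³/s.
Mass balance: 200·366 = 16·Cₑ + 350·13.7.
Cₑ = (7.32e+04 − 4795) / 16 = 4275 mg/L.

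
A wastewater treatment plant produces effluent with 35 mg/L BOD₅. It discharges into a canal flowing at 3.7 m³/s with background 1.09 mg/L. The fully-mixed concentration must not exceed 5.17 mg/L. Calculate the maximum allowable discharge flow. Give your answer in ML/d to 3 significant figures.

43.7 ML/d

Mass balance at complete mixing: C_std·(Q_w + Q_r) = Q_w·C_e + Q_r·C_b.
Rearranging, Q_w = Q_r·(C_std − C_b)/(C_e − C_std) = 3.7·(5.17 − 1.09) / (35 − 5.17) = 0.5061 m³/s.
= 43.72 ML/d.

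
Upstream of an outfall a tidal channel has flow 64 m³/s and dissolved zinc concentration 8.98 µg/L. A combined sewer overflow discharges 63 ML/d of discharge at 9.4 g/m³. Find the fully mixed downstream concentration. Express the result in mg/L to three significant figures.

63 ML/d = 0.7292 m³/s.
8.98 µg/L = 0.00898 mg/L.
Conservation of mass across the mixing zone: C = (0.7292·9.4 + 64·0.00898) / (0.7292 + 64) = 7.429/64.73 = 0.1148 mg/L.

0.115 mg/L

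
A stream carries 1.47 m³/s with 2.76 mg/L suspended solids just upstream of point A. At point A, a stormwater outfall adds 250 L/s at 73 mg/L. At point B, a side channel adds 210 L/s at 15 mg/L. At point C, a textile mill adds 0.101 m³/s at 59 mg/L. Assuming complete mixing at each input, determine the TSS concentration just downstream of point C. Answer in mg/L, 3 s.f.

15.5 mg/L

250 L/s = 0.25 m³/s.
After input A: C = (1.47·2.76 + 0.25·73) / 1.72 = 12.97 mg/L.
210 L/s = 0.21 m³/s.
After input B: C = (1.72·12.97 + 0.21·15) / 1.93 = 13.19 mg/L.
After input C: C = (1.93·13.19 + 0.101·59) / 2.031 = 15.47 mg/L.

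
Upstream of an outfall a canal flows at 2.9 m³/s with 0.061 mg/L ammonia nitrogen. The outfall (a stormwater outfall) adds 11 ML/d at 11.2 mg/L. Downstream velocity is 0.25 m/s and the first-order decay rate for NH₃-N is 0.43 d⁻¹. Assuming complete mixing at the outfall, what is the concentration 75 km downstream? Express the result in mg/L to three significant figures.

0.119 mg/L

11 ML/d = 0.1273 m³/s.
After complete mixing, C₀ = (0.1273·11.2 + 2.9·0.061) / 3.027 = 0.5295 mg/L.
Travel time t = 7.5e+04 m / 0.25 m/s = 3e+05 s = 3.472 d.
C = 0.5295·exp(−0.43·3.472) = 0.5295·0.2247 = 0.119 mg/L.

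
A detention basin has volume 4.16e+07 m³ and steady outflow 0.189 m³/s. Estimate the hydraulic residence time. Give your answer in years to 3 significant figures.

Q = 0.189 m³/s × 3.156e+07 s/yr = 5.964e+06 m³/yr.
Hydraulic residence time τ = V/Q = 4.16e+07/5.964e+06 = 6.975 yr.

6.97 yr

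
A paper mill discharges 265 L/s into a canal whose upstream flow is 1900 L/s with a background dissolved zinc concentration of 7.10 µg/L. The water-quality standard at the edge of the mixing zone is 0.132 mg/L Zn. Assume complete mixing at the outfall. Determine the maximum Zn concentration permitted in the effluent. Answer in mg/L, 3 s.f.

265 L/s = 0.265 m³/s.
1900 L/s = 1.9 m³/s.
7.10 µg/L = 0.0071 mg/L.
Mass balance: 0.132·2.165 = 0.265·Cₑ + 1.9·0.0071.
Cₑ = (0.2858 − 0.01349) / 0.265 = 1.028 mg/L.

1.03 mg/L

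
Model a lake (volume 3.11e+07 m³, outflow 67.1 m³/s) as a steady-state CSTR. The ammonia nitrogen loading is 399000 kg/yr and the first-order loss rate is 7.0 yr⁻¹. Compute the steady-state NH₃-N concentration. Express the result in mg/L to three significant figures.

Outflow Q = 67.1 m³/s × 3.156e+07 s/yr = 2.118e+09 m³/yr.
Steady-state CSTR mass balance: W = Q·C + k·V·C, so C = W/(Q + kV).
Q + kV = 2.118e+09 + 7.0·3.11e+07 = 2.335e+09 m³/yr.
C = 399000/2.335e+09 = 0.0001709 kg/m³ = 0.1709 mg/L.

0.171 mg/L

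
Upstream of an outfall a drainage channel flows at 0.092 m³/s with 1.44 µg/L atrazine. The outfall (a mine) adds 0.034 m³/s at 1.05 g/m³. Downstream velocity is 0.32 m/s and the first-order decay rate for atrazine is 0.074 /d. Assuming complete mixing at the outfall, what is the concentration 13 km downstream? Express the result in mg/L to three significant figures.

0.275 mg/L

1.44 µg/L = 0.00144 mg/L.
After complete mixing, C₀ = (0.034·1.05 + 0.092·0.00144) / 0.126 = 0.2844 mg/L.
Travel time t = 1.3e+04 m / 0.32 m/s = 4.062e+04 s = 0.4702 d.
C = 0.2844·exp(−0.074·0.4702) = 0.2844·0.9658 = 0.2747 mg/L.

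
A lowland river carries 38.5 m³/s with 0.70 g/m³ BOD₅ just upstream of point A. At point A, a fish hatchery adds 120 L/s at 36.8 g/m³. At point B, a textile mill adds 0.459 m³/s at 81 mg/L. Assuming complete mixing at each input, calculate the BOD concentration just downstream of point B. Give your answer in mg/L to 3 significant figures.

1.75 mg/L

120 L/s = 0.12 m³/s.
After input A: C = (38.5·0.7 + 0.12·36.8) / 38.62 = 0.8122 mg/L.
After input B: C = (38.62·0.8122 + 0.459·81) / 39.08 = 1.754 mg/L.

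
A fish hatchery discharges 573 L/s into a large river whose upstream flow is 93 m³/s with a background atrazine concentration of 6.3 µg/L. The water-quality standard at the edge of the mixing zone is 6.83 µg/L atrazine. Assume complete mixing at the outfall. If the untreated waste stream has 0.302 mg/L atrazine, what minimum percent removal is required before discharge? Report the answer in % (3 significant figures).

573 L/s = 0.573 m³/s.
6.3 µg/L = 0.0063 mg/L.
6.83 µg/L = 0.00683 mg/L.
Mass balance: 0.00683·93.57 = 0.573·Cₑ + 93·0.0063.
Cₑ = (0.6391 − 0.5859) / 0.573 = 0.09285 mg/L.
Required removal = 1 − 0.09285/0.302 = 69.25 %.

69.3 %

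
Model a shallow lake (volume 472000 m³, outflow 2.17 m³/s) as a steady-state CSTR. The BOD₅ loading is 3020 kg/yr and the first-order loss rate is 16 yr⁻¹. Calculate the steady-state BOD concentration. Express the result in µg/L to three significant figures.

Outflow Q = 2.17 m³/s × 3.156e+07 s/yr = 6.848e+07 m³/yr.
Steady-state CSTR mass balance: W = Q·C + k·V·C, so C = W/(Q + kV).
Q + kV = 6.848e+07 + 16·472000 = 7.603e+07 m³/yr.
C = 3020/7.603e+07 = 3.972e-05 kg/m³ = 0.03972 mg/L = 39.72 µg/L.

39.7 µg/L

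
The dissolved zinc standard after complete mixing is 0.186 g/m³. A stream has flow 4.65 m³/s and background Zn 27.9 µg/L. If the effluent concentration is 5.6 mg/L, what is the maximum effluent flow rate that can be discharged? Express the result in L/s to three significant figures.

136 L/s

27.9 µg/L = 0.0279 mg/L.
Mass balance at complete mixing: C_std·(Q_w + Q_r) = Q_w·C_e + Q_r·C_b.
Rearranging, Q_w = Q_r·(C_std − C_b)/(C_e − C_std) = 4.65·(0.186 − 0.0279) / (5.6 − 0.186) = 0.1358 m³/s.
= 135.8 L/s.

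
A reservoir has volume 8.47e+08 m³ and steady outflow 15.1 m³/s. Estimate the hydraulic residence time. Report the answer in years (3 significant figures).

1.78 yr

Q = 15.1 m³/s × 3.156e+07 s/yr = 4.765e+08 m³/yr.
Hydraulic residence time τ = V/Q = 8.47e+08/4.765e+08 = 1.777 yr.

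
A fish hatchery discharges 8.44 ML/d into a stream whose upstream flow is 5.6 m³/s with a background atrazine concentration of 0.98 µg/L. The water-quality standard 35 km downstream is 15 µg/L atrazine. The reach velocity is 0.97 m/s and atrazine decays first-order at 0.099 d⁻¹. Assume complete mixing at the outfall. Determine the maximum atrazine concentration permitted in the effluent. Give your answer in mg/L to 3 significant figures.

0.856 mg/L

8.44 ML/d = 0.09769 m³/s.
0.98 µg/L = 0.00098 mg/L.
15 µg/L = 0.015 mg/L.
Travel time to the compliance point: t = 3.5e+04/0.97 = 3.608e+04 s = 0.4176 d; decay factor exp(−0.099·0.4176) = 0.9595.
So the concentration just after mixing may be at most 0.015/0.9595 = 0.01563 mg/L.
Mass balance: 0.01563·5.698 = 0.09769·Cₑ + 5.6·0.00098.
Cₑ = (0.08907 − 0.005488) / 0.09769 = 0.8557 mg/L.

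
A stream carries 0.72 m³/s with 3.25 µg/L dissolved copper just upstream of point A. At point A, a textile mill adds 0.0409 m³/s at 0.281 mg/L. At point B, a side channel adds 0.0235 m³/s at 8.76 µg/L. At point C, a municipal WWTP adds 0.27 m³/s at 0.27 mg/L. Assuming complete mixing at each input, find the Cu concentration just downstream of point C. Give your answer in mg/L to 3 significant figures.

3.25 µg/L = 0.00325 mg/L.
After input A: C = (0.72·0.00325 + 0.0409·0.281) / 0.7609 = 0.01818 mg/L.
8.76 µg/L = 0.00876 mg/L.
After input B: C = (0.7609·0.01818 + 0.0235·0.00876) / 0.7844 = 0.0179 mg/L.
After input C: C = (0.7844·0.0179 + 0.27·0.27) / 1.054 = 0.08245 mg/L.

0.0825 mg/L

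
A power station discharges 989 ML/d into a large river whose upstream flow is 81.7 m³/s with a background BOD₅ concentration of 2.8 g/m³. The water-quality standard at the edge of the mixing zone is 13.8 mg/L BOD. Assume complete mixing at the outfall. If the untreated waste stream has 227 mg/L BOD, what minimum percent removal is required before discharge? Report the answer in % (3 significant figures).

989 ML/d = 11.45 m³/s.
Mass balance: 13.8·93.15 = 11.45·Cₑ + 81.7·2.8.
Cₑ = (1285 − 228.8) / 11.45 = 92.31 mg/L.
Required removal = 1 − 92.31/227 = 59.33 %.

59.3 %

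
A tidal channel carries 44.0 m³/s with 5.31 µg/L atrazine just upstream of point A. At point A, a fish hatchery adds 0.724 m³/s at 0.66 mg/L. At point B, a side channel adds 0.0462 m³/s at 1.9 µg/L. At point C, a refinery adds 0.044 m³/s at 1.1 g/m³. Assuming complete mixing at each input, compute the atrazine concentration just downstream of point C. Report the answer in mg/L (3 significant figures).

5.31 µg/L = 0.00531 mg/L.
After input A: C = (44·0.00531 + 0.724·0.66) / 44.72 = 0.01591 mg/L.
1.9 µg/L = 0.0019 mg/L.
After input B: C = (44.72·0.01591 + 0.0462·0.0019) / 44.77 = 0.01589 mg/L.
After input C: C = (44.77·0.01589 + 0.044·1.1) / 44.81 = 0.01696 mg/L.

0.0170 mg/L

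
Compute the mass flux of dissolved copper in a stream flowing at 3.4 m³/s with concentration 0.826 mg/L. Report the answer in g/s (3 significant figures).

2.81 g/s

Mass flux = Q·C = 3.4 m³/s × 0.826 g/m³ = 2.808 g/s.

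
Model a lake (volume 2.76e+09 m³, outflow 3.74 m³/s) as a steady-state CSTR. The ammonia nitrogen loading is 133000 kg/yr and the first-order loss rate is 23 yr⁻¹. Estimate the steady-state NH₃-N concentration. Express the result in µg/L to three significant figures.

Outflow Q = 3.74 m³/s × 3.156e+07 s/yr = 1.18e+08 m³/yr.
Steady-state CSTR mass balance: W = Q·C + k·V·C, so C = W/(Q + kV).
Q + kV = 1.18e+08 + 23·2.76e+09 = 6.36e+10 m³/yr.
C = 133000/6.36e+10 = 2.091e-06 kg/m³ = 0.002091 mg/L = 2.091 µg/L.

2.09 µg/L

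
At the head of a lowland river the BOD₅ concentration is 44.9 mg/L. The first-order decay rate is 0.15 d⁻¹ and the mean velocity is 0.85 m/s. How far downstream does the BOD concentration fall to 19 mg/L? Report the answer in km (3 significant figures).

From C = C₀·e^(−kt), t = ln(C₀/C)/k = ln(44.9/19)/0.15 = 0.86/0.15 = 5.733 d.
Distance = v·t = 0.85 m/s × 4.954e+05 s = 4.211e+05 m = 421.1 km.

421 km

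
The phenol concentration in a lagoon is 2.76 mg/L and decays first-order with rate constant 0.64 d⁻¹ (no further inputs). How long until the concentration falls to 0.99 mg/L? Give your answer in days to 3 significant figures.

1.60 d

t = ln(C₀/C)/k = ln(2.76/0.99)/0.64 = 1.025/0.64 = 1.602 d.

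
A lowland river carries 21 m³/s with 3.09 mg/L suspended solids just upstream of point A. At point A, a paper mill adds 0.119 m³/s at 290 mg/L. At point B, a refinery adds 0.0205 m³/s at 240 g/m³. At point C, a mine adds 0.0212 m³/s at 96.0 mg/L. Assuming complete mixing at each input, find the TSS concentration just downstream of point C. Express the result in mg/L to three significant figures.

5.03 mg/L

After input A: C = (21·3.09 + 0.119·290) / 21.12 = 4.707 mg/L.
After input B: C = (21.12·4.707 + 0.0205·240) / 21.14 = 4.935 mg/L.
After input C: C = (21.14·4.935 + 0.0212·96) / 21.16 = 5.026 mg/L.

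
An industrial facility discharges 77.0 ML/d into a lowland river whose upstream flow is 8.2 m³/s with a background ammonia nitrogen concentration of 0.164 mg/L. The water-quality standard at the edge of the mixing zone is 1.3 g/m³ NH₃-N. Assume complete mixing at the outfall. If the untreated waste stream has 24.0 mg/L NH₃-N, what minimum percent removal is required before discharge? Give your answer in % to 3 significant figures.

77.0 ML/d = 0.8912 m³/s.
Mass balance: 1.3·9.091 = 0.8912·Cₑ + 8.2·0.164.
Cₑ = (11.82 − 1.345) / 0.8912 = 11.75 mg/L.
Required removal = 1 − 11.75/24.0 = 51.03 %.

51.0 %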